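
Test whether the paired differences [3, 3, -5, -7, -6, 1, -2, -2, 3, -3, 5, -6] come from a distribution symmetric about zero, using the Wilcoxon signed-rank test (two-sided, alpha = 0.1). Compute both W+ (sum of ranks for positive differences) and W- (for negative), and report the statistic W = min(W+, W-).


Step 1: Drop any zero differences (none here) and take |d_i|.
|d| = [3, 3, 5, 7, 6, 1, 2, 2, 3, 3, 5, 6]
Step 2: Midrank |d_i| (ties get averaged ranks).
ranks: |3|->5.5, |3|->5.5, |5|->8.5, |7|->12, |6|->10.5, |1|->1, |2|->2.5, |2|->2.5, |3|->5.5, |3|->5.5, |5|->8.5, |6|->10.5
Step 3: Attach original signs; sum ranks with positive sign and with negative sign.
W+ = 5.5 + 5.5 + 1 + 5.5 + 8.5 = 26
W- = 8.5 + 12 + 10.5 + 2.5 + 2.5 + 5.5 + 10.5 = 52
(Check: W+ + W- = 78 should equal n(n+1)/2 = 78.)
Step 4: Test statistic W = min(W+, W-) = 26.
Step 5: Ties in |d|, so use the tie-corrected normal approximation.
        E[W] = n(n+1)/4 = 12*13/4 = 39.
        Tie groups: |d|=2 (t=2), |d|=3 (t=4), |d|=5 (t=2), |d|=6 (t=2); sum(t^3 - t) = 78.
        Var[W] = n(n+1)(2n+1)/24 - sum(t^3-t)/48 = 3900/24 - 78/48 = 160.875.
        z = (W - E[W]) / sqrt(Var[W]) = (26 - 39) / 12.6837 = -1.0249.
        Two-sided p = 2*Phi(z) = 0.305391.
Step 6: alpha = 0.1. fail to reject H0.

W+ = 26, W- = 52, W = min = 26, p = 0.305391, fail to reject H0.


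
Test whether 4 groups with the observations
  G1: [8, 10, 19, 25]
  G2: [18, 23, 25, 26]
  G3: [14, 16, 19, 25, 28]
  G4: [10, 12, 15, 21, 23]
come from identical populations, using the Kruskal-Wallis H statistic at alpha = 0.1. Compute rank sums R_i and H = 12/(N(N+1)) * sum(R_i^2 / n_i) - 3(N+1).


Step 1: Combine all N = 18 observations and assign midranks.
sorted (value, group, rank): (8,G1,1), (10,G1,2.5), (10,G4,2.5), (12,G4,4), (14,G3,5), (15,G4,6), (16,G3,7), (18,G2,8), (19,G1,9.5), (19,G3,9.5), (21,G4,11), (23,G2,12.5), (23,G4,12.5), (25,G1,15), (25,G2,15), (25,G3,15), (26,G2,17), (28,G3,18)
Step 2: Sum ranks within each group.
R_1 = 28 (n_1 = 4)
R_2 = 52.5 (n_2 = 4)
R_3 = 54.5 (n_3 = 5)
R_4 = 36 (n_4 = 5)
Step 3: H = 12/(N(N+1)) * sum(R_i^2/n_i) - 3(N+1)
     = 12/(18*19) * (28^2/4 + 52.5^2/4 + 54.5^2/5 + 36^2/5) - 3*19
     = 0.035088 * 1738.31 - 57
     = 3.993421.
Step 4: Ties present; correction factor C = 1 - 42/(18^3 - 18) = 0.992776. Corrected H = 3.993421 / 0.992776 = 4.022479.
Step 5: Under H0, H ~ chi^2(3); p-value = 0.259047.
Step 6: alpha = 0.1. fail to reject H0.

H = 4.0225, df = 3, p = 0.259047, fail to reject H0.


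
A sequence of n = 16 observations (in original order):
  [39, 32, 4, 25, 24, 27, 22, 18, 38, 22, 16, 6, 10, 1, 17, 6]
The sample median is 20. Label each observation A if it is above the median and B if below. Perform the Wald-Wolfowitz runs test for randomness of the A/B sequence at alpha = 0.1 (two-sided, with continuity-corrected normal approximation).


Step 1: Compute median = 20; label A = above, B = below.
Labels in order: AABAAAABAABBBBBB  (n_A = 8, n_B = 8)
Step 2: Count runs R = 6.
Step 3: Under H0 (random ordering), E[R] = 2*n_A*n_B/(n_A+n_B) + 1 = 2*8*8/16 + 1 = 9.0000.
        Var[R] = 2*n_A*n_B*(2*n_A*n_B - n_A - n_B) / ((n_A+n_B)^2 * (n_A+n_B-1)) = 14336/3840 = 3.7333.
        SD[R] = 1.9322.
Step 4: Continuity-corrected z = (R + 0.5 - E[R]) / SD[R] = (6 + 0.5 - 9.0000) / 1.9322 = -1.2939.
Step 5: Two-sided p-value via normal approximation = 2*(1 - Phi(|z|)) = 0.195709.
Step 6: alpha = 0.1. fail to reject H0.

R = 6, z = -1.2939, p = 0.195709, fail to reject H0.


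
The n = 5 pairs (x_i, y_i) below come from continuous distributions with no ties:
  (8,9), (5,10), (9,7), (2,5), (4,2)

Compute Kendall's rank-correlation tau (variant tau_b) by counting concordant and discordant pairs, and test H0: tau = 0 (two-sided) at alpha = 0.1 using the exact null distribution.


Step 1: Enumerate the 10 unordered pairs (i,j) with i<j and classify each by sign(x_j-x_i) * sign(y_j-y_i).
  (1,2):dx=-3,dy=+1->D; (1,3):dx=+1,dy=-2->D; (1,4):dx=-6,dy=-4->C; (1,5):dx=-4,dy=-7->C
  (2,3):dx=+4,dy=-3->D; (2,4):dx=-3,dy=-5->C; (2,5):dx=-1,dy=-8->C; (3,4):dx=-7,dy=-2->C
  (3,5):dx=-5,dy=-5->C; (4,5):dx=+2,dy=-3->D
Step 2: C = 6, D = 4, total pairs = 10.
Step 3: tau = (C - D)/(n(n-1)/2) = (6 - 4)/10 = 0.200000.
Step 4: Exact two-sided p-value (enumerate n! = 120 permutations of y under H0): p = 0.816667.
Step 5: alpha = 0.1. fail to reject H0.

tau_b = 0.2000 (C=6, D=4), p = 0.816667, fail to reject H0.


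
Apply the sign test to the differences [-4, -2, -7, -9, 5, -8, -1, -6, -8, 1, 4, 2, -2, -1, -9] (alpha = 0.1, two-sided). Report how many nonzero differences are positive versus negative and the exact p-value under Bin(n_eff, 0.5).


Step 1: Discard zero differences. Original n = 15; n_eff = number of nonzero differences = 15.
Nonzero differences (with sign): -4, -2, -7, -9, +5, -8, -1, -6, -8, +1, +4, +2, -2, -1, -9
Step 2: Count signs: positive = 4, negative = 11.
Step 3: Under H0: P(positive) = 0.5, so the number of positives S ~ Bin(15, 0.5).
Step 4: Two-sided exact p-value = sum of Bin(15,0.5) probabilities at or below the observed probability = 0.118469.
Step 5: alpha = 0.1. fail to reject H0.

n_eff = 15, pos = 4, neg = 11, p = 0.118469, fail to reject H0.


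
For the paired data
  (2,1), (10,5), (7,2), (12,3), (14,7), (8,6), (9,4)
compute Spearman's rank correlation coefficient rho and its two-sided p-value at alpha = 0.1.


Step 1: Rank x and y separately (midranks; no ties here).
rank(x): 2->1, 10->5, 7->2, 12->6, 14->7, 8->3, 9->4
rank(y): 1->1, 5->5, 2->2, 3->3, 7->7, 6->6, 4->4
Step 2: d_i = R_x(i) - R_y(i); compute d_i^2.
  (1-1)^2=0, (5-5)^2=0, (2-2)^2=0, (6-3)^2=9, (7-7)^2=0, (3-6)^2=9, (4-4)^2=0
sum(d^2) = 18.
Step 3: rho = 1 - 6*18 / (7*(7^2 - 1)) = 1 - 108/336 = 0.678571.
Step 4: Under H0, t = rho * sqrt((n-2)/(1-rho^2)) = 2.0657 ~ t(5).
Step 5: Two-sided p-value from the t-distribution with 5 df = 0.093750.
Step 6: alpha = 0.1. reject H0.

rho = 0.6786, p = 0.093750, reject H0 at alpha = 0.1.


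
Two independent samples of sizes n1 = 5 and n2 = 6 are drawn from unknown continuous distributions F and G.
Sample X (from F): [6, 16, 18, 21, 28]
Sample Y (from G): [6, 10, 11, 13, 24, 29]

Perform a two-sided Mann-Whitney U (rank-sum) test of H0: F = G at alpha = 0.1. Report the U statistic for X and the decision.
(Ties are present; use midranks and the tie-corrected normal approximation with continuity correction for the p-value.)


Step 1: Combine and sort all 11 observations; assign midranks.
sorted (value, group): (6,X), (6,Y), (10,Y), (11,Y), (13,Y), (16,X), (18,X), (21,X), (24,Y), (28,X), (29,Y)
ranks: 6->1.5, 6->1.5, 10->3, 11->4, 13->5, 16->6, 18->7, 21->8, 24->9, 28->10, 29->11
Step 2: Rank sum for X: R1 = 1.5 + 6 + 7 + 8 + 10 = 32.5.
Step 3: U_X = R1 - n1(n1+1)/2 = 32.5 - 5*6/2 = 32.5 - 15 = 17.5.
       U_Y = n1*n2 - U_X = 30 - 17.5 = 12.5.
Step 4: Ties are present, so use the tie-corrected normal approximation (with continuity correction) for the p-value.
Step 5: p-value = 0.714379; compare to alpha = 0.1. fail to reject H0.

U_X = 17.5, p = 0.714379, fail to reject H0 at alpha = 0.1.


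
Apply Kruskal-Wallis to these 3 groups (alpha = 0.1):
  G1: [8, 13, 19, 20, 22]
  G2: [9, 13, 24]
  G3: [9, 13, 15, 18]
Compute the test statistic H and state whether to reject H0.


Step 1: Combine all N = 12 observations and assign midranks.
sorted (value, group, rank): (8,G1,1), (9,G2,2.5), (9,G3,2.5), (13,G1,5), (13,G2,5), (13,G3,5), (15,G3,7), (18,G3,8), (19,G1,9), (20,G1,10), (22,G1,11), (24,G2,12)
Step 2: Sum ranks within each group.
R_1 = 36 (n_1 = 5)
R_2 = 19.5 (n_2 = 3)
R_3 = 22.5 (n_3 = 4)
Step 3: H = 12/(N(N+1)) * sum(R_i^2/n_i) - 3(N+1)
     = 12/(12*13) * (36^2/5 + 19.5^2/3 + 22.5^2/4) - 3*13
     = 0.076923 * 512.513 - 39
     = 0.424038.
Step 4: Ties present; correction factor C = 1 - 30/(12^3 - 12) = 0.982517. Corrected H = 0.424038 / 0.982517 = 0.431584.
Step 5: Under H0, H ~ chi^2(2); p-value = 0.805903.
Step 6: alpha = 0.1. fail to reject H0.

H = 0.4316, df = 2, p = 0.805903, fail to reject H0.


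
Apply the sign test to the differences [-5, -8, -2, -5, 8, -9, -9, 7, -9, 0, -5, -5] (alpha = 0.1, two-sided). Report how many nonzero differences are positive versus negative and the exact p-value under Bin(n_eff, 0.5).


Step 1: Discard zero differences. Original n = 12; n_eff = number of nonzero differences = 11.
Nonzero differences (with sign): -5, -8, -2, -5, +8, -9, -9, +7, -9, -5, -5
Step 2: Count signs: positive = 2, negative = 9.
Step 3: Under H0: P(positive) = 0.5, so the number of positives S ~ Bin(11, 0.5).
Step 4: Two-sided exact p-value = sum of Bin(11,0.5) probabilities at or below the observed probability = 0.065430.
Step 5: alpha = 0.1. reject H0.

n_eff = 11, pos = 2, neg = 9, p = 0.065430, reject H0.


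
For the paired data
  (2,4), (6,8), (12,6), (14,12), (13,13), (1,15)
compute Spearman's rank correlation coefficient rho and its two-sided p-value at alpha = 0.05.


Step 1: Rank x and y separately (midranks; no ties here).
rank(x): 2->2, 6->3, 12->4, 14->6, 13->5, 1->1
rank(y): 4->1, 8->3, 6->2, 12->4, 13->5, 15->6
Step 2: d_i = R_x(i) - R_y(i); compute d_i^2.
  (2-1)^2=1, (3-3)^2=0, (4-2)^2=4, (6-4)^2=4, (5-5)^2=0, (1-6)^2=25
sum(d^2) = 34.
Step 3: rho = 1 - 6*34 / (6*(6^2 - 1)) = 1 - 204/210 = 0.028571.
Step 4: Under H0, t = rho * sqrt((n-2)/(1-rho^2)) = 0.0572 ~ t(4).
Step 5: Two-sided p-value from the t-distribution with 4 df = 0.957155.
Step 6: alpha = 0.05. fail to reject H0.

rho = 0.0286, p = 0.957155, fail to reject H0 at alpha = 0.05.


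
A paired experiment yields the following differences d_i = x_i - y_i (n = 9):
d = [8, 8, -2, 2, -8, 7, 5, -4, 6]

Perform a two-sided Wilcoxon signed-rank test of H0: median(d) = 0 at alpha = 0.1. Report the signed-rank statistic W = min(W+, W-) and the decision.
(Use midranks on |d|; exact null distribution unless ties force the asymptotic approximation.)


Step 1: Drop any zero differences (none here) and take |d_i|.
|d| = [8, 8, 2, 2, 8, 7, 5, 4, 6]
Step 2: Midrank |d_i| (ties get averaged ranks).
ranks: |8|->8, |8|->8, |2|->1.5, |2|->1.5, |8|->8, |7|->6, |5|->4, |4|->3, |6|->5
Step 3: Attach original signs; sum ranks with positive sign and with negative sign.
W+ = 8 + 8 + 1.5 + 6 + 4 + 5 = 32.5
W- = 1.5 + 8 + 3 = 12.5
(Check: W+ + W- = 45 should equal n(n+1)/2 = 45.)
Step 4: Test statistic W = min(W+, W-) = 12.5.
Step 5: Ties in |d|, so use the tie-corrected normal approximation.
        E[W] = n(n+1)/4 = 9*10/4 = 22.5.
        Tie groups: |d|=2 (t=2), |d|=8 (t=3); sum(t^3 - t) = 30.
        Var[W] = n(n+1)(2n+1)/24 - sum(t^3-t)/48 = 1710/24 - 30/48 = 70.625.
        z = (W - E[W]) / sqrt(Var[W]) = (12.5 - 22.5) / 8.4039 = -1.1899.
        Two-sided p = 2*Phi(z) = 0.234075.
Step 6: alpha = 0.1. fail to reject H0.

W+ = 32.5, W- = 12.5, W = min = 12.5, p = 0.234075, fail to reject H0.


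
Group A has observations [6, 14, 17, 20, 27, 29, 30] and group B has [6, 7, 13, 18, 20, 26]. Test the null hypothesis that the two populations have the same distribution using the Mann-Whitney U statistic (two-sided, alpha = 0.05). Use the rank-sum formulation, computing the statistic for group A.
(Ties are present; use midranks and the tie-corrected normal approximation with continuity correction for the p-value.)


Step 1: Combine and sort all 13 observations; assign midranks.
sorted (value, group): (6,X), (6,Y), (7,Y), (13,Y), (14,X), (17,X), (18,Y), (20,X), (20,Y), (26,Y), (27,X), (29,X), (30,X)
ranks: 6->1.5, 6->1.5, 7->3, 13->4, 14->5, 17->6, 18->7, 20->8.5, 20->8.5, 26->10, 27->11, 29->12, 30->13
Step 2: Rank sum for X: R1 = 1.5 + 5 + 6 + 8.5 + 11 + 12 + 13 = 57.
Step 3: U_X = R1 - n1(n1+1)/2 = 57 - 7*8/2 = 57 - 28 = 29.
       U_Y = n1*n2 - U_X = 42 - 29 = 13.
Step 4: Ties are present, so use the tie-corrected normal approximation (with continuity correction) for the p-value.
Step 5: p-value = 0.282651; compare to alpha = 0.05. fail to reject H0.

U_X = 29, p = 0.282651, fail to reject H0 at alpha = 0.05.


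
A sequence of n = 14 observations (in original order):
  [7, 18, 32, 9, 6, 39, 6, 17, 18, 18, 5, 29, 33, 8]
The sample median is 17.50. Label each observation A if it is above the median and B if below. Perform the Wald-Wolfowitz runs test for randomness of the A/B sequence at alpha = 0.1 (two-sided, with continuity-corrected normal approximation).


Step 1: Compute median = 17.50; label A = above, B = below.
Labels in order: BAABBABBAABAAB  (n_A = 7, n_B = 7)
Step 2: Count runs R = 9.
Step 3: Under H0 (random ordering), E[R] = 2*n_A*n_B/(n_A+n_B) + 1 = 2*7*7/14 + 1 = 8.0000.
        Var[R] = 2*n_A*n_B*(2*n_A*n_B - n_A - n_B) / ((n_A+n_B)^2 * (n_A+n_B-1)) = 8232/2548 = 3.2308.
        SD[R] = 1.7974.
Step 4: Continuity-corrected z = (R - 0.5 - E[R]) / SD[R] = (9 - 0.5 - 8.0000) / 1.7974 = 0.2782.
Step 5: Two-sided p-value via normal approximation = 2*(1 - Phi(|z|)) = 0.780879.
Step 6: alpha = 0.1. fail to reject H0.

R = 9, z = 0.2782, p = 0.780879, fail to reject H0.


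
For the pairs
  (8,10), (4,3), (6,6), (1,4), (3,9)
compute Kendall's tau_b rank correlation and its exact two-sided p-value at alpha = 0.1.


Step 1: Enumerate the 10 unordered pairs (i,j) with i<j and classify each by sign(x_j-x_i) * sign(y_j-y_i).
  (1,2):dx=-4,dy=-7->C; (1,3):dx=-2,dy=-4->C; (1,4):dx=-7,dy=-6->C; (1,5):dx=-5,dy=-1->C
  (2,3):dx=+2,dy=+3->C; (2,4):dx=-3,dy=+1->D; (2,5):dx=-1,dy=+6->D; (3,4):dx=-5,dy=-2->C
  (3,5):dx=-3,dy=+3->D; (4,5):dx=+2,dy=+5->C
Step 2: C = 7, D = 3, total pairs = 10.
Step 3: tau = (C - D)/(n(n-1)/2) = (7 - 3)/10 = 0.400000.
Step 4: Exact two-sided p-value (enumerate n! = 120 permutations of y under H0): p = 0.483333.
Step 5: alpha = 0.1. fail to reject H0.

tau_b = 0.4000 (C=7, D=3), p = 0.483333, fail to reject H0.


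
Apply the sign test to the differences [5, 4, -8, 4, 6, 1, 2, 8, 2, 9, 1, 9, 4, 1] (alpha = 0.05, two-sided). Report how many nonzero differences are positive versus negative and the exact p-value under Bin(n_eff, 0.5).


Step 1: Discard zero differences. Original n = 14; n_eff = number of nonzero differences = 14.
Nonzero differences (with sign): +5, +4, -8, +4, +6, +1, +2, +8, +2, +9, +1, +9, +4, +1
Step 2: Count signs: positive = 13, negative = 1.
Step 3: Under H0: P(positive) = 0.5, so the number of positives S ~ Bin(14, 0.5).
Step 4: Two-sided exact p-value = sum of Bin(14,0.5) probabilities at or below the observed probability = 0.001831.
Step 5: alpha = 0.05. reject H0.

n_eff = 14, pos = 13, neg = 1, p = 0.001831, reject H0.


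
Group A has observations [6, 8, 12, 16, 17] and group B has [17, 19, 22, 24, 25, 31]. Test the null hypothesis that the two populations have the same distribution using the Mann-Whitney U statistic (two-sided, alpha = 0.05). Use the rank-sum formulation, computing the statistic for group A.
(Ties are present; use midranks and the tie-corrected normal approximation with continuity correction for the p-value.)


Step 1: Combine and sort all 11 observations; assign midranks.
sorted (value, group): (6,X), (8,X), (12,X), (16,X), (17,X), (17,Y), (19,Y), (22,Y), (24,Y), (25,Y), (31,Y)
ranks: 6->1, 8->2, 12->3, 16->4, 17->5.5, 17->5.5, 19->7, 22->8, 24->9, 25->10, 31->11
Step 2: Rank sum for X: R1 = 1 + 2 + 3 + 4 + 5.5 = 15.5.
Step 3: U_X = R1 - n1(n1+1)/2 = 15.5 - 5*6/2 = 15.5 - 15 = 0.5.
       U_Y = n1*n2 - U_X = 30 - 0.5 = 29.5.
Step 4: Ties are present, so use the tie-corrected normal approximation (with continuity correction) for the p-value.
Step 5: p-value = 0.010411; compare to alpha = 0.05. reject H0.

U_X = 0.5, p = 0.010411, reject H0 at alpha = 0.05.


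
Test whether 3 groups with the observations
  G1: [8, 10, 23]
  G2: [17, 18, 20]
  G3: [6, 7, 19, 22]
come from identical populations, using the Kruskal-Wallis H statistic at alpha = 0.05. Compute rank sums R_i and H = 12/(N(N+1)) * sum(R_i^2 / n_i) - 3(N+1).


Step 1: Combine all N = 10 observations and assign midranks.
sorted (value, group, rank): (6,G3,1), (7,G3,2), (8,G1,3), (10,G1,4), (17,G2,5), (18,G2,6), (19,G3,7), (20,G2,8), (22,G3,9), (23,G1,10)
Step 2: Sum ranks within each group.
R_1 = 17 (n_1 = 3)
R_2 = 19 (n_2 = 3)
R_3 = 19 (n_3 = 4)
Step 3: H = 12/(N(N+1)) * sum(R_i^2/n_i) - 3(N+1)
     = 12/(10*11) * (17^2/3 + 19^2/3 + 19^2/4) - 3*11
     = 0.109091 * 306.917 - 33
     = 0.481818.
Step 4: No ties, so H is used without correction.
Step 5: Under H0, H ~ chi^2(2); p-value = 0.785913.
Step 6: alpha = 0.05. fail to reject H0.

H = 0.4818, df = 2, p = 0.785913, fail to reject H0.


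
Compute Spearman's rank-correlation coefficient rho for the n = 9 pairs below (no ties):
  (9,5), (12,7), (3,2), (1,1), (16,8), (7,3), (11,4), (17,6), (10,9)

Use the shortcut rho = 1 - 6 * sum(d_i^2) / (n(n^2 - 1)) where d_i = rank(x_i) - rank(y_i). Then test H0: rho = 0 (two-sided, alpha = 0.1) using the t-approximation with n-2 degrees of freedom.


Step 1: Rank x and y separately (midranks; no ties here).
rank(x): 9->4, 12->7, 3->2, 1->1, 16->8, 7->3, 11->6, 17->9, 10->5
rank(y): 5->5, 7->7, 2->2, 1->1, 8->8, 3->3, 4->4, 6->6, 9->9
Step 2: d_i = R_x(i) - R_y(i); compute d_i^2.
  (4-5)^2=1, (7-7)^2=0, (2-2)^2=0, (1-1)^2=0, (8-8)^2=0, (3-3)^2=0, (6-4)^2=4, (9-6)^2=9, (5-9)^2=16
sum(d^2) = 30.
Step 3: rho = 1 - 6*30 / (9*(9^2 - 1)) = 1 - 180/720 = 0.750000.
Step 4: Under H0, t = rho * sqrt((n-2)/(1-rho^2)) = 3.0000 ~ t(7).
Step 5: Two-sided p-value from the t-distribution with 7 df = 0.019942.
Step 6: alpha = 0.1. reject H0.

rho = 0.7500, p = 0.019942, reject H0 at alpha = 0.1.


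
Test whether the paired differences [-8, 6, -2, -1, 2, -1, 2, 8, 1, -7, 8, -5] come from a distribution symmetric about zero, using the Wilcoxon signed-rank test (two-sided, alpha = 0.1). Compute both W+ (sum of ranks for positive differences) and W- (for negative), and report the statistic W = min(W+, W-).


Step 1: Drop any zero differences (none here) and take |d_i|.
|d| = [8, 6, 2, 1, 2, 1, 2, 8, 1, 7, 8, 5]
Step 2: Midrank |d_i| (ties get averaged ranks).
ranks: |8|->11, |6|->8, |2|->5, |1|->2, |2|->5, |1|->2, |2|->5, |8|->11, |1|->2, |7|->9, |8|->11, |5|->7
Step 3: Attach original signs; sum ranks with positive sign and with negative sign.
W+ = 8 + 5 + 5 + 11 + 2 + 11 = 42
W- = 11 + 5 + 2 + 2 + 9 + 7 = 36
(Check: W+ + W- = 78 should equal n(n+1)/2 = 78.)
Step 4: Test statistic W = min(W+, W-) = 36.
Step 5: Ties in |d|, so use the tie-corrected normal approximation.
        E[W] = n(n+1)/4 = 12*13/4 = 39.
        Tie groups: |d|=1 (t=3), |d|=2 (t=3), |d|=8 (t=3); sum(t^3 - t) = 72.
        Var[W] = n(n+1)(2n+1)/24 - sum(t^3-t)/48 = 3900/24 - 72/48 = 161.
        z = (W - E[W]) / sqrt(Var[W]) = (36 - 39) / 12.6886 = -0.2364.
        Two-sided p = 2*Phi(z) = 0.813097.
Step 6: alpha = 0.1. fail to reject H0.

W+ = 42, W- = 36, W = min = 36, p = 0.813097, fail to reject H0.


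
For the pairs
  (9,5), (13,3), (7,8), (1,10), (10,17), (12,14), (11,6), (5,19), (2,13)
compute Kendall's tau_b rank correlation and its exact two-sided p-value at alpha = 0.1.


Step 1: Enumerate the 36 unordered pairs (i,j) with i<j and classify each by sign(x_j-x_i) * sign(y_j-y_i).
  (1,2):dx=+4,dy=-2->D; (1,3):dx=-2,dy=+3->D; (1,4):dx=-8,dy=+5->D; (1,5):dx=+1,dy=+12->C
  (1,6):dx=+3,dy=+9->C; (1,7):dx=+2,dy=+1->C; (1,8):dx=-4,dy=+14->D; (1,9):dx=-7,dy=+8->D
  (2,3):dx=-6,dy=+5->D; (2,4):dx=-12,dy=+7->D; (2,5):dx=-3,dy=+14->D; (2,6):dx=-1,dy=+11->D
  (2,7):dx=-2,dy=+3->D; (2,8):dx=-8,dy=+16->D; (2,9):dx=-11,dy=+10->D; (3,4):dx=-6,dy=+2->D
  (3,5):dx=+3,dy=+9->C; (3,6):dx=+5,dy=+6->C; (3,7):dx=+4,dy=-2->D; (3,8):dx=-2,dy=+11->D
  (3,9):dx=-5,dy=+5->D; (4,5):dx=+9,dy=+7->C; (4,6):dx=+11,dy=+4->C; (4,7):dx=+10,dy=-4->D
  (4,8):dx=+4,dy=+9->C; (4,9):dx=+1,dy=+3->C; (5,6):dx=+2,dy=-3->D; (5,7):dx=+1,dy=-11->D
  (5,8):dx=-5,dy=+2->D; (5,9):dx=-8,dy=-4->C; (6,7):dx=-1,dy=-8->C; (6,8):dx=-7,dy=+5->D
  (6,9):dx=-10,dy=-1->C; (7,8):dx=-6,dy=+13->D; (7,9):dx=-9,dy=+7->D; (8,9):dx=-3,dy=-6->C
Step 2: C = 13, D = 23, total pairs = 36.
Step 3: tau = (C - D)/(n(n-1)/2) = (13 - 23)/36 = -0.277778.
Step 4: Exact two-sided p-value (enumerate n! = 362880 permutations of y under H0): p = 0.358488.
Step 5: alpha = 0.1. fail to reject H0.

tau_b = -0.2778 (C=13, D=23), p = 0.358488, fail to reject H0.


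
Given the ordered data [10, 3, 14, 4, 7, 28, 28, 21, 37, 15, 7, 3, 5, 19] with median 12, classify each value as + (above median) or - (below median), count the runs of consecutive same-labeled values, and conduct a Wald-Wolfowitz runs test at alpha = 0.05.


Step 1: Compute median = 12; label A = above, B = below.
Labels in order: BBABBAAAAABBBA  (n_A = 7, n_B = 7)
Step 2: Count runs R = 6.
Step 3: Under H0 (random ordering), E[R] = 2*n_A*n_B/(n_A+n_B) + 1 = 2*7*7/14 + 1 = 8.0000.
        Var[R] = 2*n_A*n_B*(2*n_A*n_B - n_A - n_B) / ((n_A+n_B)^2 * (n_A+n_B-1)) = 8232/2548 = 3.2308.
        SD[R] = 1.7974.
Step 4: Continuity-corrected z = (R + 0.5 - E[R]) / SD[R] = (6 + 0.5 - 8.0000) / 1.7974 = -0.8345.
Step 5: Two-sided p-value via normal approximation = 2*(1 - Phi(|z|)) = 0.403986.
Step 6: alpha = 0.05. fail to reject H0.

R = 6, z = -0.8345, p = 0.403986, fail to reject H0.


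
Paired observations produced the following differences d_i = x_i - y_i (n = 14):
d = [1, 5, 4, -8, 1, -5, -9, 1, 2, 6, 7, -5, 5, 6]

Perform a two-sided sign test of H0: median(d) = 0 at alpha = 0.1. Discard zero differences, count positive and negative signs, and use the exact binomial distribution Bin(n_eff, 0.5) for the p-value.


Step 1: Discard zero differences. Original n = 14; n_eff = number of nonzero differences = 14.
Nonzero differences (with sign): +1, +5, +4, -8, +1, -5, -9, +1, +2, +6, +7, -5, +5, +6
Step 2: Count signs: positive = 10, negative = 4.
Step 3: Under H0: P(positive) = 0.5, so the number of positives S ~ Bin(14, 0.5).
Step 4: Two-sided exact p-value = sum of Bin(14,0.5) probabilities at or below the observed probability = 0.179565.
Step 5: alpha = 0.1. fail to reject H0.

n_eff = 14, pos = 10, neg = 4, p = 0.179565, fail to reject H0.


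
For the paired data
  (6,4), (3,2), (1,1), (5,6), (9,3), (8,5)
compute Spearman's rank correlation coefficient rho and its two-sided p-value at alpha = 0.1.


Step 1: Rank x and y separately (midranks; no ties here).
rank(x): 6->4, 3->2, 1->1, 5->3, 9->6, 8->5
rank(y): 4->4, 2->2, 1->1, 6->6, 3->3, 5->5
Step 2: d_i = R_x(i) - R_y(i); compute d_i^2.
  (4-4)^2=0, (2-2)^2=0, (1-1)^2=0, (3-6)^2=9, (6-3)^2=9, (5-5)^2=0
sum(d^2) = 18.
Step 3: rho = 1 - 6*18 / (6*(6^2 - 1)) = 1 - 108/210 = 0.485714.
Step 4: Under H0, t = rho * sqrt((n-2)/(1-rho^2)) = 1.1113 ~ t(4).
Step 5: Two-sided p-value from the t-distribution with 4 df = 0.328723.
Step 6: alpha = 0.1. fail to reject H0.

rho = 0.4857, p = 0.328723, fail to reject H0 at alpha = 0.1.


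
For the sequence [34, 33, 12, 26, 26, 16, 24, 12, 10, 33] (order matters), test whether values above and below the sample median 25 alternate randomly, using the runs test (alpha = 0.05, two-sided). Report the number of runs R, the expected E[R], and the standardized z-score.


Step 1: Compute median = 25; label A = above, B = below.
Labels in order: AABAABBBBA  (n_A = 5, n_B = 5)
Step 2: Count runs R = 5.
Step 3: Under H0 (random ordering), E[R] = 2*n_A*n_B/(n_A+n_B) + 1 = 2*5*5/10 + 1 = 6.0000.
        Var[R] = 2*n_A*n_B*(2*n_A*n_B - n_A - n_B) / ((n_A+n_B)^2 * (n_A+n_B-1)) = 2000/900 = 2.2222.
        SD[R] = 1.4907.
Step 4: Continuity-corrected z = (R + 0.5 - E[R]) / SD[R] = (5 + 0.5 - 6.0000) / 1.4907 = -0.3354.
Step 5: Two-sided p-value via normal approximation = 2*(1 - Phi(|z|)) = 0.737316.
Step 6: alpha = 0.05. fail to reject H0.

R = 5, z = -0.3354, p = 0.737316, fail to reject H0.


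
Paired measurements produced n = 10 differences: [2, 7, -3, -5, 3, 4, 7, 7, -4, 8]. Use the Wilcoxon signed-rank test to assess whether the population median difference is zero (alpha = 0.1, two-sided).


Step 1: Drop any zero differences (none here) and take |d_i|.
|d| = [2, 7, 3, 5, 3, 4, 7, 7, 4, 8]
Step 2: Midrank |d_i| (ties get averaged ranks).
ranks: |2|->1, |7|->8, |3|->2.5, |5|->6, |3|->2.5, |4|->4.5, |7|->8, |7|->8, |4|->4.5, |8|->10
Step 3: Attach original signs; sum ranks with positive sign and with negative sign.
W+ = 1 + 8 + 2.5 + 4.5 + 8 + 8 + 10 = 42
W- = 2.5 + 6 + 4.5 = 13
(Check: W+ + W- = 55 should equal n(n+1)/2 = 55.)
Step 4: Test statistic W = min(W+, W-) = 13.
Step 5: Ties in |d|, so use the tie-corrected normal approximation.
        E[W] = n(n+1)/4 = 10*11/4 = 27.5.
        Tie groups: |d|=3 (t=2), |d|=4 (t=2), |d|=7 (t=3); sum(t^3 - t) = 36.
        Var[W] = n(n+1)(2n+1)/24 - sum(t^3-t)/48 = 2310/24 - 36/48 = 95.5.
        z = (W - E[W]) / sqrt(Var[W]) = (13 - 27.5) / 9.7724 = -1.4838.
        Two-sided p = 2*Phi(z) = 0.137870.
Step 6: alpha = 0.1. fail to reject H0.

W+ = 42, W- = 13, W = min = 13, p = 0.137870, fail to reject H0.


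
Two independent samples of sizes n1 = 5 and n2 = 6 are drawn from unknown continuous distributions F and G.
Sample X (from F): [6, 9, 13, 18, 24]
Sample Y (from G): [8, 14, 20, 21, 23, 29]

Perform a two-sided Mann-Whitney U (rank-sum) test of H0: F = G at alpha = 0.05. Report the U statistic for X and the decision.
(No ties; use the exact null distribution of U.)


Step 1: Combine and sort all 11 observations; assign midranks.
sorted (value, group): (6,X), (8,Y), (9,X), (13,X), (14,Y), (18,X), (20,Y), (21,Y), (23,Y), (24,X), (29,Y)
ranks: 6->1, 8->2, 9->3, 13->4, 14->5, 18->6, 20->7, 21->8, 23->9, 24->10, 29->11
Step 2: Rank sum for X: R1 = 1 + 3 + 4 + 6 + 10 = 24.
Step 3: U_X = R1 - n1(n1+1)/2 = 24 - 5*6/2 = 24 - 15 = 9.
       U_Y = n1*n2 - U_X = 30 - 9 = 21.
Step 4: No ties, so the exact null distribution of U (based on enumerating the C(11,5) = 462 equally likely rank assignments) gives the two-sided p-value.
Step 5: p-value = 0.329004; compare to alpha = 0.05. fail to reject H0.

U_X = 9, p = 0.329004, fail to reject H0 at alpha = 0.05.


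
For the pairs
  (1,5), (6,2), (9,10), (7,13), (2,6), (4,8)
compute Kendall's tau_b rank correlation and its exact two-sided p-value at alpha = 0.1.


Step 1: Enumerate the 15 unordered pairs (i,j) with i<j and classify each by sign(x_j-x_i) * sign(y_j-y_i).
  (1,2):dx=+5,dy=-3->D; (1,3):dx=+8,dy=+5->C; (1,4):dx=+6,dy=+8->C; (1,5):dx=+1,dy=+1->C
  (1,6):dx=+3,dy=+3->C; (2,3):dx=+3,dy=+8->C; (2,4):dx=+1,dy=+11->C; (2,5):dx=-4,dy=+4->D
  (2,6):dx=-2,dy=+6->D; (3,4):dx=-2,dy=+3->D; (3,5):dx=-7,dy=-4->C; (3,6):dx=-5,dy=-2->C
  (4,5):dx=-5,dy=-7->C; (4,6):dx=-3,dy=-5->C; (5,6):dx=+2,dy=+2->C
Step 2: C = 11, D = 4, total pairs = 15.
Step 3: tau = (C - D)/(n(n-1)/2) = (11 - 4)/15 = 0.466667.
Step 4: Exact two-sided p-value (enumerate n! = 720 permutations of y under H0): p = 0.272222.
Step 5: alpha = 0.1. fail to reject H0.

tau_b = 0.4667 (C=11, D=4), p = 0.272222, fail to reject H0.


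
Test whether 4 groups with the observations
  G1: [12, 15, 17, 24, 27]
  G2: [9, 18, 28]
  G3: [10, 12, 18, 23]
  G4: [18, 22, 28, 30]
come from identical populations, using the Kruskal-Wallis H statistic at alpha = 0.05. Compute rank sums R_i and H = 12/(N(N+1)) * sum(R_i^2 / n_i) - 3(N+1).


Step 1: Combine all N = 16 observations and assign midranks.
sorted (value, group, rank): (9,G2,1), (10,G3,2), (12,G1,3.5), (12,G3,3.5), (15,G1,5), (17,G1,6), (18,G2,8), (18,G3,8), (18,G4,8), (22,G4,10), (23,G3,11), (24,G1,12), (27,G1,13), (28,G2,14.5), (28,G4,14.5), (30,G4,16)
Step 2: Sum ranks within each group.
R_1 = 39.5 (n_1 = 5)
R_2 = 23.5 (n_2 = 3)
R_3 = 24.5 (n_3 = 4)
R_4 = 48.5 (n_4 = 4)
Step 3: H = 12/(N(N+1)) * sum(R_i^2/n_i) - 3(N+1)
     = 12/(16*17) * (39.5^2/5 + 23.5^2/3 + 24.5^2/4 + 48.5^2/4) - 3*17
     = 0.044118 * 1234.26 - 51
     = 3.452574.
Step 4: Ties present; correction factor C = 1 - 36/(16^3 - 16) = 0.991176. Corrected H = 3.452574 / 0.991176 = 3.483309.
Step 5: Under H0, H ~ chi^2(3); p-value = 0.322933.
Step 6: alpha = 0.05. fail to reject H0.

H = 3.4833, df = 3, p = 0.322933, fail to reject H0.


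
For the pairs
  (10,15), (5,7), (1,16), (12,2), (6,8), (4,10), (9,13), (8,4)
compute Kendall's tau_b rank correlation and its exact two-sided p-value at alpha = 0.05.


Step 1: Enumerate the 28 unordered pairs (i,j) with i<j and classify each by sign(x_j-x_i) * sign(y_j-y_i).
  (1,2):dx=-5,dy=-8->C; (1,3):dx=-9,dy=+1->D; (1,4):dx=+2,dy=-13->D; (1,5):dx=-4,dy=-7->C
  (1,6):dx=-6,dy=-5->C; (1,7):dx=-1,dy=-2->C; (1,8):dx=-2,dy=-11->C; (2,3):dx=-4,dy=+9->D
  (2,4):dx=+7,dy=-5->D; (2,5):dx=+1,dy=+1->C; (2,6):dx=-1,dy=+3->D; (2,7):dx=+4,dy=+6->C
  (2,8):dx=+3,dy=-3->D; (3,4):dx=+11,dy=-14->D; (3,5):dx=+5,dy=-8->D; (3,6):dx=+3,dy=-6->D
  (3,7):dx=+8,dy=-3->D; (3,8):dx=+7,dy=-12->D; (4,5):dx=-6,dy=+6->D; (4,6):dx=-8,dy=+8->D
  (4,7):dx=-3,dy=+11->D; (4,8):dx=-4,dy=+2->D; (5,6):dx=-2,dy=+2->D; (5,7):dx=+3,dy=+5->C
  (5,8):dx=+2,dy=-4->D; (6,7):dx=+5,dy=+3->C; (6,8):dx=+4,dy=-6->D; (7,8):dx=-1,dy=-9->C
Step 2: C = 10, D = 18, total pairs = 28.
Step 3: tau = (C - D)/(n(n-1)/2) = (10 - 18)/28 = -0.285714.
Step 4: Exact two-sided p-value (enumerate n! = 40320 permutations of y under H0): p = 0.398760.
Step 5: alpha = 0.05. fail to reject H0.

tau_b = -0.2857 (C=10, D=18), p = 0.398760, fail to reject H0.


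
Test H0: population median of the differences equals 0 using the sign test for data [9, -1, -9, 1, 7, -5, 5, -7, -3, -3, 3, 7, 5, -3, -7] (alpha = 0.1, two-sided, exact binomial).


Step 1: Discard zero differences. Original n = 15; n_eff = number of nonzero differences = 15.
Nonzero differences (with sign): +9, -1, -9, +1, +7, -5, +5, -7, -3, -3, +3, +7, +5, -3, -7
Step 2: Count signs: positive = 7, negative = 8.
Step 3: Under H0: P(positive) = 0.5, so the number of positives S ~ Bin(15, 0.5).
Step 4: Two-sided exact p-value = sum of Bin(15,0.5) probabilities at or below the observed probability = 1.000000.
Step 5: alpha = 0.1. fail to reject H0.

n_eff = 15, pos = 7, neg = 8, p = 1.000000, fail to reject H0.


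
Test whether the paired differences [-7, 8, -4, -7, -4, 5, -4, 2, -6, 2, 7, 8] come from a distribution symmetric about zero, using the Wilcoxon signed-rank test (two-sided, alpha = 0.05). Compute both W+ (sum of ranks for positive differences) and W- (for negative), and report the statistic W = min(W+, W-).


Step 1: Drop any zero differences (none here) and take |d_i|.
|d| = [7, 8, 4, 7, 4, 5, 4, 2, 6, 2, 7, 8]
Step 2: Midrank |d_i| (ties get averaged ranks).
ranks: |7|->9, |8|->11.5, |4|->4, |7|->9, |4|->4, |5|->6, |4|->4, |2|->1.5, |6|->7, |2|->1.5, |7|->9, |8|->11.5
Step 3: Attach original signs; sum ranks with positive sign and with negative sign.
W+ = 11.5 + 6 + 1.5 + 1.5 + 9 + 11.5 = 41
W- = 9 + 4 + 9 + 4 + 4 + 7 = 37
(Check: W+ + W- = 78 should equal n(n+1)/2 = 78.)
Step 4: Test statistic W = min(W+, W-) = 37.
Step 5: Ties in |d|, so use the tie-corrected normal approximation.
        E[W] = n(n+1)/4 = 12*13/4 = 39.
        Tie groups: |d|=2 (t=2), |d|=4 (t=3), |d|=7 (t=3), |d|=8 (t=2); sum(t^3 - t) = 60.
        Var[W] = n(n+1)(2n+1)/24 - sum(t^3-t)/48 = 3900/24 - 60/48 = 161.25.
        z = (W - E[W]) / sqrt(Var[W]) = (37 - 39) / 12.6984 = -0.1575.
        Two-sided p = 2*Phi(z) = 0.874851.
Step 6: alpha = 0.05. fail to reject H0.

W+ = 41, W- = 37, W = min = 37, p = 0.874851, fail to reject H0.


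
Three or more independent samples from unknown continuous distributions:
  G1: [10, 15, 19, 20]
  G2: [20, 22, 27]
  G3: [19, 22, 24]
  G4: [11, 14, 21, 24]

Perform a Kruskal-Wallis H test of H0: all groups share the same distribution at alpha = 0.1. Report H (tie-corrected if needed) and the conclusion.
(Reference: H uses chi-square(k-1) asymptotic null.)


Step 1: Combine all N = 14 observations and assign midranks.
sorted (value, group, rank): (10,G1,1), (11,G4,2), (14,G4,3), (15,G1,4), (19,G1,5.5), (19,G3,5.5), (20,G1,7.5), (20,G2,7.5), (21,G4,9), (22,G2,10.5), (22,G3,10.5), (24,G3,12.5), (24,G4,12.5), (27,G2,14)
Step 2: Sum ranks within each group.
R_1 = 18 (n_1 = 4)
R_2 = 32 (n_2 = 3)
R_3 = 28.5 (n_3 = 3)
R_4 = 26.5 (n_4 = 4)
Step 3: H = 12/(N(N+1)) * sum(R_i^2/n_i) - 3(N+1)
     = 12/(14*15) * (18^2/4 + 32^2/3 + 28.5^2/3 + 26.5^2/4) - 3*15
     = 0.057143 * 868.646 - 45
     = 4.636905.
Step 4: Ties present; correction factor C = 1 - 24/(14^3 - 14) = 0.991209. Corrected H = 4.636905 / 0.991209 = 4.678030.
Step 5: Under H0, H ~ chi^2(3); p-value = 0.196950.
Step 6: alpha = 0.1. fail to reject H0.

H = 4.6780, df = 3, p = 0.196950, fail to reject H0.


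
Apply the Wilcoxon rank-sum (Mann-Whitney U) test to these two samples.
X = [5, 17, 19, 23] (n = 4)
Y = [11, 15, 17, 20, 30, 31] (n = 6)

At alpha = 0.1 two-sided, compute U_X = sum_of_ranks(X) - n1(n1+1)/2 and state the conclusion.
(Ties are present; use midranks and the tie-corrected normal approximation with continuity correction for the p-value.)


Step 1: Combine and sort all 10 observations; assign midranks.
sorted (value, group): (5,X), (11,Y), (15,Y), (17,X), (17,Y), (19,X), (20,Y), (23,X), (30,Y), (31,Y)
ranks: 5->1, 11->2, 15->3, 17->4.5, 17->4.5, 19->6, 20->7, 23->8, 30->9, 31->10
Step 2: Rank sum for X: R1 = 1 + 4.5 + 6 + 8 = 19.5.
Step 3: U_X = R1 - n1(n1+1)/2 = 19.5 - 4*5/2 = 19.5 - 10 = 9.5.
       U_Y = n1*n2 - U_X = 24 - 9.5 = 14.5.
Step 4: Ties are present, so use the tie-corrected normal approximation (with continuity correction) for the p-value.
Step 5: p-value = 0.668870; compare to alpha = 0.1. fail to reject H0.

U_X = 9.5, p = 0.668870, fail to reject H0 at alpha = 0.1.


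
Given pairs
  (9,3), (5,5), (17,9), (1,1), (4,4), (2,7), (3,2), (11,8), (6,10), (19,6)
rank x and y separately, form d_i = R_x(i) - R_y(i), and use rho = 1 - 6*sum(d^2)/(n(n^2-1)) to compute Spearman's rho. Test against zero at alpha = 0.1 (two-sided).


Step 1: Rank x and y separately (midranks; no ties here).
rank(x): 9->7, 5->5, 17->9, 1->1, 4->4, 2->2, 3->3, 11->8, 6->6, 19->10
rank(y): 3->3, 5->5, 9->9, 1->1, 4->4, 7->7, 2->2, 8->8, 10->10, 6->6
Step 2: d_i = R_x(i) - R_y(i); compute d_i^2.
  (7-3)^2=16, (5-5)^2=0, (9-9)^2=0, (1-1)^2=0, (4-4)^2=0, (2-7)^2=25, (3-2)^2=1, (8-8)^2=0, (6-10)^2=16, (10-6)^2=16
sum(d^2) = 74.
Step 3: rho = 1 - 6*74 / (10*(10^2 - 1)) = 1 - 444/990 = 0.551515.
Step 4: Under H0, t = rho * sqrt((n-2)/(1-rho^2)) = 1.8700 ~ t(8).
Step 5: Two-sided p-value from the t-distribution with 8 df = 0.098401.
Step 6: alpha = 0.1. reject H0.

rho = 0.5515, p = 0.098401, reject H0 at alpha = 0.1.


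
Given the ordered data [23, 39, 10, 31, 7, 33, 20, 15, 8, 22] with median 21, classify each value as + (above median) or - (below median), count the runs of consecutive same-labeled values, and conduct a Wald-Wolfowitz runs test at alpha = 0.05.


Step 1: Compute median = 21; label A = above, B = below.
Labels in order: AABABABBBA  (n_A = 5, n_B = 5)
Step 2: Count runs R = 7.
Step 3: Under H0 (random ordering), E[R] = 2*n_A*n_B/(n_A+n_B) + 1 = 2*5*5/10 + 1 = 6.0000.
        Var[R] = 2*n_A*n_B*(2*n_A*n_B - n_A - n_B) / ((n_A+n_B)^2 * (n_A+n_B-1)) = 2000/900 = 2.2222.
        SD[R] = 1.4907.
Step 4: Continuity-corrected z = (R - 0.5 - E[R]) / SD[R] = (7 - 0.5 - 6.0000) / 1.4907 = 0.3354.
Step 5: Two-sided p-value via normal approximation = 2*(1 - Phi(|z|)) = 0.737316.
Step 6: alpha = 0.05. fail to reject H0.

R = 7, z = 0.3354, p = 0.737316, fail to reject H0.


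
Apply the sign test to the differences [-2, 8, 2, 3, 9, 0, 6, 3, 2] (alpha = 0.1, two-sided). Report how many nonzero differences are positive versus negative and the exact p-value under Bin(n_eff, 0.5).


Step 1: Discard zero differences. Original n = 9; n_eff = number of nonzero differences = 8.
Nonzero differences (with sign): -2, +8, +2, +3, +9, +6, +3, +2
Step 2: Count signs: positive = 7, negative = 1.
Step 3: Under H0: P(positive) = 0.5, so the number of positives S ~ Bin(8, 0.5).
Step 4: Two-sided exact p-value = sum of Bin(8,0.5) probabilities at or below the observed probability = 0.070312.
Step 5: alpha = 0.1. reject H0.

n_eff = 8, pos = 7, neg = 1, p = 0.070312, reject H0.


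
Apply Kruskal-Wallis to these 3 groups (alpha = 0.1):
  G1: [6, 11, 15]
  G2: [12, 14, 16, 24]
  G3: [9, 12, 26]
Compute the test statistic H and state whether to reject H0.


Step 1: Combine all N = 10 observations and assign midranks.
sorted (value, group, rank): (6,G1,1), (9,G3,2), (11,G1,3), (12,G2,4.5), (12,G3,4.5), (14,G2,6), (15,G1,7), (16,G2,8), (24,G2,9), (26,G3,10)
Step 2: Sum ranks within each group.
R_1 = 11 (n_1 = 3)
R_2 = 27.5 (n_2 = 4)
R_3 = 16.5 (n_3 = 3)
Step 3: H = 12/(N(N+1)) * sum(R_i^2/n_i) - 3(N+1)
     = 12/(10*11) * (11^2/3 + 27.5^2/4 + 16.5^2/3) - 3*11
     = 0.109091 * 320.146 - 33
     = 1.925000.
Step 4: Ties present; correction factor C = 1 - 6/(10^3 - 10) = 0.993939. Corrected H = 1.925000 / 0.993939 = 1.936738.
Step 5: Under H0, H ~ chi^2(2); p-value = 0.379702.
Step 6: alpha = 0.1. fail to reject H0.

H = 1.9367, df = 2, p = 0.379702, fail to reject H0.


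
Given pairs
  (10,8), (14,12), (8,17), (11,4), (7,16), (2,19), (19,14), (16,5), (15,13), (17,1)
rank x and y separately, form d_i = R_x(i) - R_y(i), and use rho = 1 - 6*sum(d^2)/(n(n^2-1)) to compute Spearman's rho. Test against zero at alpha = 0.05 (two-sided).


Step 1: Rank x and y separately (midranks; no ties here).
rank(x): 10->4, 14->6, 8->3, 11->5, 7->2, 2->1, 19->10, 16->8, 15->7, 17->9
rank(y): 8->4, 12->5, 17->9, 4->2, 16->8, 19->10, 14->7, 5->3, 13->6, 1->1
Step 2: d_i = R_x(i) - R_y(i); compute d_i^2.
  (4-4)^2=0, (6-5)^2=1, (3-9)^2=36, (5-2)^2=9, (2-8)^2=36, (1-10)^2=81, (10-7)^2=9, (8-3)^2=25, (7-6)^2=1, (9-1)^2=64
sum(d^2) = 262.
Step 3: rho = 1 - 6*262 / (10*(10^2 - 1)) = 1 - 1572/990 = -0.587879.
Step 4: Under H0, t = rho * sqrt((n-2)/(1-rho^2)) = -2.0555 ~ t(8).
Step 5: Two-sided p-value from the t-distribution with 8 df = 0.073878.
Step 6: alpha = 0.05. fail to reject H0.

rho = -0.5879, p = 0.073878, fail to reject H0 at alpha = 0.05.


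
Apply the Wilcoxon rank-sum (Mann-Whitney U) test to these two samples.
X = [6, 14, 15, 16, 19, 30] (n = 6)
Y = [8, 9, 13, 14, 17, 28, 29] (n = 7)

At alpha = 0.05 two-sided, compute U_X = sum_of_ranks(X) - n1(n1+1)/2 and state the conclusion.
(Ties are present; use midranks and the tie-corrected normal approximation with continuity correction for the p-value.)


Step 1: Combine and sort all 13 observations; assign midranks.
sorted (value, group): (6,X), (8,Y), (9,Y), (13,Y), (14,X), (14,Y), (15,X), (16,X), (17,Y), (19,X), (28,Y), (29,Y), (30,X)
ranks: 6->1, 8->2, 9->3, 13->4, 14->5.5, 14->5.5, 15->7, 16->8, 17->9, 19->10, 28->11, 29->12, 30->13
Step 2: Rank sum for X: R1 = 1 + 5.5 + 7 + 8 + 10 + 13 = 44.5.
Step 3: U_X = R1 - n1(n1+1)/2 = 44.5 - 6*7/2 = 44.5 - 21 = 23.5.
       U_Y = n1*n2 - U_X = 42 - 23.5 = 18.5.
Step 4: Ties are present, so use the tie-corrected normal approximation (with continuity correction) for the p-value.
Step 5: p-value = 0.774796; compare to alpha = 0.05. fail to reject H0.

U_X = 23.5, p = 0.774796, fail to reject H0 at alpha = 0.05.


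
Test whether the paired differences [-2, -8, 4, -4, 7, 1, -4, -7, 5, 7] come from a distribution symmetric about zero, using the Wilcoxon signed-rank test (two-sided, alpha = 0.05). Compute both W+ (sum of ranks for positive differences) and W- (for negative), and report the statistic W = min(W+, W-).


Step 1: Drop any zero differences (none here) and take |d_i|.
|d| = [2, 8, 4, 4, 7, 1, 4, 7, 5, 7]
Step 2: Midrank |d_i| (ties get averaged ranks).
ranks: |2|->2, |8|->10, |4|->4, |4|->4, |7|->8, |1|->1, |4|->4, |7|->8, |5|->6, |7|->8
Step 3: Attach original signs; sum ranks with positive sign and with negative sign.
W+ = 4 + 8 + 1 + 6 + 8 = 27
W- = 2 + 10 + 4 + 4 + 8 = 28
(Check: W+ + W- = 55 should equal n(n+1)/2 = 55.)
Step 4: Test statistic W = min(W+, W-) = 27.
Step 5: Ties in |d|, so use the tie-corrected normal approximation.
        E[W] = n(n+1)/4 = 10*11/4 = 27.5.
        Tie groups: |d|=4 (t=3), |d|=7 (t=3); sum(t^3 - t) = 48.
        Var[W] = n(n+1)(2n+1)/24 - sum(t^3-t)/48 = 2310/24 - 48/48 = 95.25.
        z = (W - E[W]) / sqrt(Var[W]) = (27 - 27.5) / 9.7596 = -0.0512.
        Two-sided p = 2*Phi(z) = 0.959141.
Step 6: alpha = 0.05. fail to reject H0.

W+ = 27, W- = 28, W = min = 27, p = 0.959141, fail to reject H0.


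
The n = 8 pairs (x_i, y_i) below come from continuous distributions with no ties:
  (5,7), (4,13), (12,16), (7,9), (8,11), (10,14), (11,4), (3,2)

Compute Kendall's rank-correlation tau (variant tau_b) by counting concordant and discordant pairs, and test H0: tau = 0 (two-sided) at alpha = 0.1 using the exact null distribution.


Step 1: Enumerate the 28 unordered pairs (i,j) with i<j and classify each by sign(x_j-x_i) * sign(y_j-y_i).
  (1,2):dx=-1,dy=+6->D; (1,3):dx=+7,dy=+9->C; (1,4):dx=+2,dy=+2->C; (1,5):dx=+3,dy=+4->C
  (1,6):dx=+5,dy=+7->C; (1,7):dx=+6,dy=-3->D; (1,8):dx=-2,dy=-5->C; (2,3):dx=+8,dy=+3->C
  (2,4):dx=+3,dy=-4->D; (2,5):dx=+4,dy=-2->D; (2,6):dx=+6,dy=+1->C; (2,7):dx=+7,dy=-9->D
  (2,8):dx=-1,dy=-11->C; (3,4):dx=-5,dy=-7->C; (3,5):dx=-4,dy=-5->C; (3,6):dx=-2,dy=-2->C
  (3,7):dx=-1,dy=-12->C; (3,8):dx=-9,dy=-14->C; (4,5):dx=+1,dy=+2->C; (4,6):dx=+3,dy=+5->C
  (4,7):dx=+4,dy=-5->D; (4,8):dx=-4,dy=-7->C; (5,6):dx=+2,dy=+3->C; (5,7):dx=+3,dy=-7->D
  (5,8):dx=-5,dy=-9->C; (6,7):dx=+1,dy=-10->D; (6,8):dx=-7,dy=-12->C; (7,8):dx=-8,dy=-2->C
Step 2: C = 20, D = 8, total pairs = 28.
Step 3: tau = (C - D)/(n(n-1)/2) = (20 - 8)/28 = 0.428571.
Step 4: Exact two-sided p-value (enumerate n! = 40320 permutations of y under H0): p = 0.178869.
Step 5: alpha = 0.1. fail to reject H0.

tau_b = 0.4286 (C=20, D=8), p = 0.178869, fail to reject H0.
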